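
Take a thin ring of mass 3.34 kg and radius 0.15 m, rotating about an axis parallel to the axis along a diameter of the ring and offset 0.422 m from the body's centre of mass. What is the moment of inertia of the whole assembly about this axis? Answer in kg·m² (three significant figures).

0.632

I_cm = (1/2)MR² = (1/2)(3.34)(0.15)² = 0.037575 kg·m²; centre at d = 0.422 m, so the parallel axis theorem gives I = 0.037575 + (3.34)(0.422)² = 0.63238 kg·m².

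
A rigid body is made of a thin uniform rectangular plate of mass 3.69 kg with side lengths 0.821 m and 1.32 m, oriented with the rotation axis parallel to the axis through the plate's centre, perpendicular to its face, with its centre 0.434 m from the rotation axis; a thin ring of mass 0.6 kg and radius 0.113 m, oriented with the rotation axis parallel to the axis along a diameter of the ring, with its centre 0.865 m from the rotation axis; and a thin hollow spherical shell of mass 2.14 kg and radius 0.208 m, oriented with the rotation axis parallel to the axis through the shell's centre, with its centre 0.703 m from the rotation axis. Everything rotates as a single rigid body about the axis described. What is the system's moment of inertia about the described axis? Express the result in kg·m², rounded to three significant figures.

3.01

Rectangular plate: I_cm = (1/12)M(a²+b²) = (1/12)(3.69)[(0.821)² + (1.32)²] = 0.74306 kg·m²; centre at d = 0.434 m, so the parallel axis theorem gives I = 0.74306 + (3.69)(0.434)² = 1.4381 kg·m².
Thin ring: I_cm = (1/2)MR² = (1/2)(0.6)(0.113)² = 0.0038307 kg·m²; centre at d = 0.865 m, so the parallel axis theorem gives I = 0.0038307 + (0.6)(0.865)² = 0.45277 kg·m².
Spherical shell: I_cm = (2/3)MR² = (2/3)(2.14)(0.208)² = 0.061723 kg·m²; centre at d = 0.703 m, so the parallel axis theorem gives I = 0.061723 + (2.14)(0.703)² = 1.1193 kg·m².
Total I = 1.4381 + 0.45277 + 1.1193 = 3.0102 kg·m².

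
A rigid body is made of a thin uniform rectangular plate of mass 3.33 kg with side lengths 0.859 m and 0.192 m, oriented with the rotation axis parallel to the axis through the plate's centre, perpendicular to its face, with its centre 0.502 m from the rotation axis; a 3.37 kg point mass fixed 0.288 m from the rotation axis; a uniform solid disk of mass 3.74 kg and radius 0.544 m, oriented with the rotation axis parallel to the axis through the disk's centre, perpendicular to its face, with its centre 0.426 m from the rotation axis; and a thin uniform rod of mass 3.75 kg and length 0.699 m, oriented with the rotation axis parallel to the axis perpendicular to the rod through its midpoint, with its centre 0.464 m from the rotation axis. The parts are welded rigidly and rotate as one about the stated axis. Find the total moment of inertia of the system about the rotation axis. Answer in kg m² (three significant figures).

Rectangular plate: I_cm = (1/12)M(a²+b²) = (1/12)(3.33)[(0.859)² + (0.192)²] = 0.21499 kg m²; centre at d = 0.502 m, so I = I_cm + Md² gives I = 0.21499 + (3.33)(0.502)² = 1.0542 kg m².
Point mass: I_cm = 0; centre at d = 0.288 m, so I = I_cm + Md² gives I = 0 + (3.37)(0.288)² = 0.27952 kg m².
Solid disk: I_cm = (1/2)MR² = (1/2)(3.74)(0.544)² = 0.5534 kg m²; centre at d = 0.426 m, so I = I_cm + Md² gives I = 0.5534 + (3.74)(0.426)² = 1.2321 kg m².
Thin rod: I_cm = (1/12)ML² = (1/12)(3.75)(0.699)² = 0.15269 kg m²; centre at d = 0.464 m, so I = I_cm + Md² gives I = 0.15269 + (3.75)(0.464)² = 0.96005 kg m².
Total I = 1.0542 + 0.27952 + 1.2321 + 0.96005 = 3.5259 kg m².

3.53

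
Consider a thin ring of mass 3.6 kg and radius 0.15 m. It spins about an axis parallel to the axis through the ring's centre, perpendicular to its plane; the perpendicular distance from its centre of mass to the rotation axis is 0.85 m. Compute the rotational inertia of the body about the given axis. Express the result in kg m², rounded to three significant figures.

I_cm = MR² = (3.6)(0.15)² = 0.081 kg m²; centre at d = 0.85 m, so the parallel axis theorem gives I = 0.081 + (3.6)(0.85)² = 2.682 kg m².

2.68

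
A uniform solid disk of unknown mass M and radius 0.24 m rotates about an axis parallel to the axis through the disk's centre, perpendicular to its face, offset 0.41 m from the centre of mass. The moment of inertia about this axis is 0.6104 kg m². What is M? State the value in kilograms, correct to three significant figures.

3.10

I = I_cm + Md² = (1/2)MR² + Md² = M·[0.5·(0.24)² + (0.41)²] = M·0.1969.
So M = 0.6104 / 0.1969 = 3.1001 kg.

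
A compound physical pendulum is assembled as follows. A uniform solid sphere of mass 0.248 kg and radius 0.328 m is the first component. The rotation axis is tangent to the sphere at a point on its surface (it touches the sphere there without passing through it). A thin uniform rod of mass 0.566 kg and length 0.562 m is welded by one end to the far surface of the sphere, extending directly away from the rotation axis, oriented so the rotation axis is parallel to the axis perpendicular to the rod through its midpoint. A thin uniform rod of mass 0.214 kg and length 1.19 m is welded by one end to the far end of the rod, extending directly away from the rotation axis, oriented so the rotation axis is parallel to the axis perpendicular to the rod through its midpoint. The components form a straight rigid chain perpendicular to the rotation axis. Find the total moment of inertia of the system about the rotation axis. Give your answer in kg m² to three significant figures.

1.28

Solid sphere: I_cm = (2/5)MR² = (2/5)(0.248)(0.328)² = 0.010672 kg m²; centre at d = 0.328 m, so the parallel axis theorem gives I = 0.010672 + (0.248)(0.328)² = 0.037353 kg m².
Thin rod: I_cm = (1/12)ML² = (1/12)(0.566)(0.562)² = 0.014897 kg m²; centre at d = 0.328 + 0.328 + 0.281 = 0.937 m, so the parallel axis theorem gives I = 0.014897 + (0.566)(0.937)² = 0.51183 kg m².
Thin rod: I_cm = (1/12)ML² = (1/12)(0.214)(1.19)² = 0.025254 kg m²; centre at d = 0.328 + 0.328 + 0.281 + 0.281 + 0.595 = 1.813 m, so the parallel axis theorem gives I = 0.025254 + (0.214)(1.813)² = 0.72867 kg m².
Total I = 0.037353 + 0.51183 + 0.72867 = 1.2778 kg m².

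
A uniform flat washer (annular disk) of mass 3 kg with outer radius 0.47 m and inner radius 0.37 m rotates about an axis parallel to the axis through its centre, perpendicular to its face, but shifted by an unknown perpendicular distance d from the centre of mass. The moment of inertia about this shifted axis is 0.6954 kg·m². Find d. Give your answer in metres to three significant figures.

About the centre-of-mass axis, I_cm = (1/2)M(R²+r²) = (1/2)(3)[(0.47)² + (0.37)²] = 0.5367 kg·m².
Parallel axis theorem: I = I_cm + Md², so Md² = 0.6954 − 0.5367 = 0.1587 kg·m².
d = √(0.1587 / 3) = 0.23 m.

0.230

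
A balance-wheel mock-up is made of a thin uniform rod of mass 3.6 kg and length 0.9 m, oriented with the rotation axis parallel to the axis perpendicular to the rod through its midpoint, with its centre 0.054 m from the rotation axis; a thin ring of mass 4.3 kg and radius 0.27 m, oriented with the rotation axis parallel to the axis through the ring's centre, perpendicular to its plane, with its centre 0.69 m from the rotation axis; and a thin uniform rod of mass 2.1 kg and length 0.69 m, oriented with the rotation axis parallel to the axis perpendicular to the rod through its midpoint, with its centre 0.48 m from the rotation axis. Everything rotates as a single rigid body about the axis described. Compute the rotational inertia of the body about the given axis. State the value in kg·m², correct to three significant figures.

3.18

Thin rod: I_cm = (1/12)ML² = (1/12)(3.6)(0.9)² = 0.243 kg·m²; centre at d = 0.054 m, so the parallel axis theorem gives I = 0.243 + (3.6)(0.054)² = 0.2535 kg·m².
Thin ring: I_cm = MR² = (4.3)(0.27)² = 0.31347 kg·m²; centre at d = 0.69 m, so the parallel axis theorem gives I = 0.31347 + (4.3)(0.69)² = 2.3607 kg·m².
Thin rod: I_cm = (1/12)ML² = (1/12)(2.1)(0.69)² = 0.083317 kg·m²; centre at d = 0.48 m, so the parallel axis theorem gives I = 0.083317 + (2.1)(0.48)² = 0.56716 kg·m².
Total I = 0.2535 + 2.3607 + 0.56716 = 3.1814 kg·m².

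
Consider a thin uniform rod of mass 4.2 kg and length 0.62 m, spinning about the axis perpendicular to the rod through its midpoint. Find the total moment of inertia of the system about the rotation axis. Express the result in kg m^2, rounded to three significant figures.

I_cm = (1/12)ML² = (1/12)(4.2)(0.62)² = 0.13454 kg m^2; axis through the centre, so I = 0.13454 kg m^2.

0.135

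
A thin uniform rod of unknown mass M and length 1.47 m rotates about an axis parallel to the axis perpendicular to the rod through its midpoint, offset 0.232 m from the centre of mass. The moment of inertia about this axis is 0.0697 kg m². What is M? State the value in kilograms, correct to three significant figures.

0.298

I = I_cm + Md² = (1/12)ML² + Md² = M·[0.0833333·(1.47)² + (0.232)²] = M·0.2339.
So M = 0.0697 / 0.2339 = 0.29799 kg.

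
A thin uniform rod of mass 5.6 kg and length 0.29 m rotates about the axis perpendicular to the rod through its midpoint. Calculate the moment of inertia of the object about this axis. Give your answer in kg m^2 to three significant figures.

I_cm = (1/12)ML² = (1/12)(5.6)(0.29)² = 0.039247 kg m^2; axis through the centre, so I = 0.039247 kg m^2.

0.0392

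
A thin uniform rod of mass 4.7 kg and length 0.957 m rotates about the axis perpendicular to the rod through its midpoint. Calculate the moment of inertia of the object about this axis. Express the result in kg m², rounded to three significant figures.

0.359

I_cm = (1/12)ML² = (1/12)(4.7)(0.957)² = 0.35871 kg m²; axis through the centre, so I = 0.35871 kg m².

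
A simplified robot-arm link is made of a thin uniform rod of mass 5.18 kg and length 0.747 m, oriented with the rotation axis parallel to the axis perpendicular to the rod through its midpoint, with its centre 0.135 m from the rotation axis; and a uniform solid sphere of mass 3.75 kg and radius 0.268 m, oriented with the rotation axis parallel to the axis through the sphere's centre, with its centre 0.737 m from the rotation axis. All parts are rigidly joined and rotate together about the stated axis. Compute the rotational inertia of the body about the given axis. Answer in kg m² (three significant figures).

2.48

Thin rod: I_cm = (1/12)ML² = (1/12)(5.18)(0.747)² = 0.24087 kg m²; centre at d = 0.135 m, so the parallel axis theorem gives I = 0.24087 + (5.18)(0.135)² = 0.33528 kg m².
Solid sphere: I_cm = (2/5)MR² = (2/5)(3.75)(0.268)² = 0.10774 kg m²; centre at d = 0.737 m, so the parallel axis theorem gives I = 0.10774 + (3.75)(0.737)² = 2.1446 kg m².
Total I = 0.33528 + 2.1446 = 2.4799 kg m².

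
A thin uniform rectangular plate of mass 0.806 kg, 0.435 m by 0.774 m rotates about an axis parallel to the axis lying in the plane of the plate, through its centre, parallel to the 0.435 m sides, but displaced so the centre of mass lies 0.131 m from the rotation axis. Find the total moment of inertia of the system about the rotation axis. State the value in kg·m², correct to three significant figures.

I_cm = (1/12)Mb² = (1/12)(0.806)(0.774)² = 0.040238 kg·m²; centre at d = 0.131 m, so the parallel axis theorem gives I = 0.040238 + (0.806)(0.131)² = 0.05407 kg·m².

0.0541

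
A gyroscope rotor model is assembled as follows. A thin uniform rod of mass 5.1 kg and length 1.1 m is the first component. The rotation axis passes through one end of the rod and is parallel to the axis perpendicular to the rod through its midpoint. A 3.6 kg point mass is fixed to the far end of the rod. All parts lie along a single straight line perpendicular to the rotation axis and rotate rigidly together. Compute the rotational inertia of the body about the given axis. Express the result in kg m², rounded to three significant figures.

Thin rod: I_cm = (1/12)ML² = (1/12)(5.1)(1.1)² = 0.51425 kg m²; centre at d = 0.55 m, so the parallel axis theorem gives I = 0.51425 + (5.1)(0.55)² = 2.057 kg m².
Point mass: I_cm = 0; centre at d = 0.55 + 0.55 = 1.1 m, so the parallel axis theorem gives I = 0 + (3.6)(1.1)² = 4.356 kg m².
Total I = 2.057 + 4.356 = 6.413 kg m².

6.41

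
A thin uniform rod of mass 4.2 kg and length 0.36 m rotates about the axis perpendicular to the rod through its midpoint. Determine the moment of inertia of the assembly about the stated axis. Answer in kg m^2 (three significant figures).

0.0454

I_cm = (1/12)ML² = (1/12)(4.2)(0.36)² = 0.04536 kg m^2; axis through the centre, so I = 0.04536 kg m^2.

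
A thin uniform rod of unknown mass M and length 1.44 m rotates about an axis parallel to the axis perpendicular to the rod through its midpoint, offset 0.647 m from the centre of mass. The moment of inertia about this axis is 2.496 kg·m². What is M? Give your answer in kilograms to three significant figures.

4.22

I = I_cm + Md² = (1/12)ML² + Md² = M·[0.0833333·(1.44)² + (0.647)²] = M·0.59141.
So M = 2.496 / 0.59141 = 4.2204 kg.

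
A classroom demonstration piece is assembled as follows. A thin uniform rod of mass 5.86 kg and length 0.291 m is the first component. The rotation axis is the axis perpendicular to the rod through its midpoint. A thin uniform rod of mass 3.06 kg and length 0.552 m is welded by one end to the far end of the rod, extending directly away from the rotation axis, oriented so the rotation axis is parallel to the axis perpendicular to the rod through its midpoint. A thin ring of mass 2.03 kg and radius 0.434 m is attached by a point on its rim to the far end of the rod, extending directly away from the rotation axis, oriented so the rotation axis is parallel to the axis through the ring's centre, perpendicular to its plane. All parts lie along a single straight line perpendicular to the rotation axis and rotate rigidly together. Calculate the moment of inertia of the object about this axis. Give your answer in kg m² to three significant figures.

Thin rod: I_cm = (1/12)ML² = (1/12)(5.86)(0.291)² = 0.041353 kg m²; axis through the centre, so I = 0.041353 kg m².
Thin rod: I_cm = (1/12)ML² = (1/12)(3.06)(0.552)² = 0.0777 kg m²; centre at d = 0.1455 + 0.276 = 0.4215 m, so I = I_cm + Md² gives I = 0.0777 + (3.06)(0.4215)² = 0.62135 kg m².
Thin ring: I_cm = MR² = (2.03)(0.434)² = 0.38236 kg m²; centre at d = 0.1455 + 0.276 + 0.276 + 0.434 = 1.1315 m, so I = I_cm + Md² gives I = 0.38236 + (2.03)(1.1315)² = 2.9814 kg m².
Total I = 0.041353 + 0.62135 + 2.9814 = 3.6441 kg m².

3.64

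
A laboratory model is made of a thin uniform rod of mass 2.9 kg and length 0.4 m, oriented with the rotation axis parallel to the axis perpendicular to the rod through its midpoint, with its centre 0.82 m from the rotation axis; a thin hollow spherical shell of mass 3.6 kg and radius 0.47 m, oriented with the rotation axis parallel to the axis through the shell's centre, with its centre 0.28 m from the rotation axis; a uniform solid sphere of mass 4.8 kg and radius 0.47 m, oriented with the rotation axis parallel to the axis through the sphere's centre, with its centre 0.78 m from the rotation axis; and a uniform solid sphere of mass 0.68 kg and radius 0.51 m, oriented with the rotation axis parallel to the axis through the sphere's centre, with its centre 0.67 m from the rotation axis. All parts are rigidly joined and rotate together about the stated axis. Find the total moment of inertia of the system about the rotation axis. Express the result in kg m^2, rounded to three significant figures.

Thin rod: I_cm = (1/12)ML² = (1/12)(2.9)(0.4)² = 0.038667 kg m^2; centre at d = 0.82 m, so the parallel axis theorem gives I = 0.038667 + (2.9)(0.82)² = 1.9886 kg m^2.
Spherical shell: I_cm = (2/3)MR² = (2/3)(3.6)(0.47)² = 0.53016 kg m^2; centre at d = 0.28 m, so the parallel axis theorem gives I = 0.53016 + (3.6)(0.28)² = 0.8124 kg m^2.
Solid sphere: I_cm = (2/5)MR² = (2/5)(4.8)(0.47)² = 0.42413 kg m^2; centre at d = 0.78 m, so the parallel axis theorem gives I = 0.42413 + (4.8)(0.78)² = 3.3444 kg m^2.
Solid sphere: I_cm = (2/5)MR² = (2/5)(0.68)(0.51)² = 0.070747 kg m^2; centre at d = 0.67 m, so the parallel axis theorem gives I = 0.070747 + (0.68)(0.67)² = 0.376 kg m^2.
Total I = 1.9886 + 0.8124 + 3.3444 + 0.376 = 6.5215 kg m^2.

6.52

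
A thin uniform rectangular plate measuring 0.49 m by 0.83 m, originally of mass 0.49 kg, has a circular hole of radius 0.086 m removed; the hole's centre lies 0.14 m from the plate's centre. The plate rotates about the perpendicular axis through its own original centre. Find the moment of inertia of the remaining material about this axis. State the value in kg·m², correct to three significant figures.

0.0373

Unpierced body about its centre: I₀ = (1/12)M(a²+b²) = (1/12)(0.49)[(0.49)² + (0.83)²] = 0.037934 kg·m².
The removed disk has mass m = M·πr²/(ab) = (0.49)·π(0.086)²/(0.49·0.83) = 0.027994 kg (same uniform areal density).
Its moment of inertia about the rotation axis (parallel-axis theorem): I_hole = (1/2)mr² + md² = (1/2)(0.027994)(0.086)² + (0.027994)(0.14)² = 0.00065221 kg·m².
Treating the hole as negative mass, I = I₀ − I_hole = 0.037934 − 0.00065221 = 0.037282 kg·m².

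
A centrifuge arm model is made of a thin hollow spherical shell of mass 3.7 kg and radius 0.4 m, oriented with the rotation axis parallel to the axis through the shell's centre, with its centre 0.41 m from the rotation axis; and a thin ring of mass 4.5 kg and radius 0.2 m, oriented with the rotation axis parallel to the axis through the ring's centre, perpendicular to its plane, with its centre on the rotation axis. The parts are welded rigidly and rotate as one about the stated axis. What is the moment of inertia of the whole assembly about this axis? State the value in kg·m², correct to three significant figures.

1.20

Spherical shell: I_cm = (2/3)MR² = (2/3)(3.7)(0.4)² = 0.39467 kg·m²; centre at d = 0.41 m, so I = I_cm + Md² gives I = 0.39467 + (3.7)(0.41)² = 1.0166 kg·m².
Thin ring: I_cm = MR² = (4.5)(0.2)² = 0.18 kg·m²; axis through the centre, so I = 0.18 kg·m².
Total I = 1.0166 + 0.18 = 1.1966 kg·m².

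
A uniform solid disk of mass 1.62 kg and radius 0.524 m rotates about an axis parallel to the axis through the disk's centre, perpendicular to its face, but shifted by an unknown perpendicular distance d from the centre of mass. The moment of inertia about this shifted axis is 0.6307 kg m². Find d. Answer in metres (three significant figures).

0.502

About the centre-of-mass axis, I_cm = (1/2)MR² = (1/2)(1.62)(0.524)² = 0.22241 kg m².
Parallel axis theorem: I = I_cm + Md², so Md² = 0.6307 − 0.22241 = 0.40829 kg m².
d = √(0.40829 / 1.62) = 0.50203 m.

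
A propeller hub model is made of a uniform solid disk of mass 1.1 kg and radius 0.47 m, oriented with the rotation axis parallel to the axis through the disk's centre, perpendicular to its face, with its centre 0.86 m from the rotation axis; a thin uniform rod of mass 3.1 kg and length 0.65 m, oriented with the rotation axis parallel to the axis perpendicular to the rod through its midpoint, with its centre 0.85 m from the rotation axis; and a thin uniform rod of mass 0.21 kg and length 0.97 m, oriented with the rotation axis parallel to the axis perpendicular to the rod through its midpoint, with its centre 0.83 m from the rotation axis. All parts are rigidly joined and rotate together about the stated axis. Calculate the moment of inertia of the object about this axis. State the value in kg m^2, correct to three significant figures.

Solid disk: I_cm = (1/2)MR² = (1/2)(1.1)(0.47)² = 0.1215 kg m^2; centre at d = 0.86 m, so the parallel axis theorem gives I = 0.1215 + (1.1)(0.86)² = 0.93505 kg m^2.
Thin rod: I_cm = (1/12)ML² = (1/12)(3.1)(0.65)² = 0.10915 kg m^2; centre at d = 0.85 m, so the parallel axis theorem gives I = 0.10915 + (3.1)(0.85)² = 2.3489 kg m^2.
Thin rod: I_cm = (1/12)ML² = (1/12)(0.21)(0.97)² = 0.016466 kg m^2; centre at d = 0.83 m, so the parallel axis theorem gives I = 0.016466 + (0.21)(0.83)² = 0.16113 kg m^2.
Total I = 0.93505 + 2.3489 + 0.16113 = 3.4451 kg m^2.

3.45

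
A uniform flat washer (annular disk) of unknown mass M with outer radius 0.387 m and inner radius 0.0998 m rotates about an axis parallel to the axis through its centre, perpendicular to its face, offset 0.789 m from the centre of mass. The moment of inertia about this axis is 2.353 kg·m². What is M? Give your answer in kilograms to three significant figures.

3.35

I = I_cm + Md² = (1/2)M(R²+r²) + Md² = M·[0.5·[(0.387)² + (0.0998)²] + (0.789)²] = M·0.70239.
So M = 2.353 / 0.70239 = 3.35 kg.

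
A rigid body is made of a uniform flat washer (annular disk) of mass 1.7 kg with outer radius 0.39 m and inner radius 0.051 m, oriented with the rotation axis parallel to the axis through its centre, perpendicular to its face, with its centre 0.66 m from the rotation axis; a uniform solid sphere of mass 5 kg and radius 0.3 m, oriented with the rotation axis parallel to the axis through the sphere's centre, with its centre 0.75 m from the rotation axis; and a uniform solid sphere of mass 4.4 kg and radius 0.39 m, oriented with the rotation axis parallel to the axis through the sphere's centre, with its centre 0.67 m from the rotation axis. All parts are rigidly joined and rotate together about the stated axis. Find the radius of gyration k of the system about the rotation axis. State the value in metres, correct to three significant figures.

0.742

Annular disk: I_cm = (1/2)M(R²+r²) = (1/2)(1.7)[(0.39)² + (0.051)²] = 0.1315 kg m²; centre at d = 0.66 m, so I = I_cm + Md² gives I = 0.1315 + (1.7)(0.66)² = 0.87202 kg m².
Solid sphere: I_cm = (2/5)MR² = (2/5)(5)(0.3)² = 0.18 kg m²; centre at d = 0.75 m, so I = I_cm + Md² gives I = 0.18 + (5)(0.75)² = 2.9925 kg m².
Solid sphere: I_cm = (2/5)MR² = (2/5)(4.4)(0.39)² = 0.2677 kg m²; centre at d = 0.67 m, so I = I_cm + Md² gives I = 0.2677 + (4.4)(0.67)² = 2.2429 kg m².
Total I = 6.1074 kg m²; total mass M = 11.1 kg.
k = √(I/M) = √(6.1074/11.1) = 0.74176 m.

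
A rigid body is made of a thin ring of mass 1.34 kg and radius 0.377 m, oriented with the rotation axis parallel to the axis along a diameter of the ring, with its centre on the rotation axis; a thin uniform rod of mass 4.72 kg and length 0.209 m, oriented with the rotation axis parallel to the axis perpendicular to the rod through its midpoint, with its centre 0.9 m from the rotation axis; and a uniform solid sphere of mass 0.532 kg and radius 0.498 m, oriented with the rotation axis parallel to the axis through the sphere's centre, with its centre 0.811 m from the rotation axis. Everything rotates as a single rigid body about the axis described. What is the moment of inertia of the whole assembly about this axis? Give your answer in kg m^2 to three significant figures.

Thin ring: I_cm = (1/2)MR² = (1/2)(1.34)(0.377)² = 0.095226 kg m^2; axis through the centre, so I = 0.095226 kg m^2.
Thin rod: I_cm = (1/12)ML² = (1/12)(4.72)(0.209)² = 0.017181 kg m^2; centre at d = 0.9 m, so I = I_cm + Md² gives I = 0.017181 + (4.72)(0.9)² = 3.8404 kg m^2.
Solid sphere: I_cm = (2/5)MR² = (2/5)(0.532)(0.498)² = 0.052775 kg m^2; centre at d = 0.811 m, so I = I_cm + Md² gives I = 0.052775 + (0.532)(0.811)² = 0.40268 kg m^2.
Total I = 0.095226 + 3.8404 + 0.40268 = 4.3383 kg m^2.

4.34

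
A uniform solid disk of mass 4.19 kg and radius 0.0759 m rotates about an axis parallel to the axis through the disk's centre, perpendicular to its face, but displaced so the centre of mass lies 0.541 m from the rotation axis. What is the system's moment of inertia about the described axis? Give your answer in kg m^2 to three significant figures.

1.24

I_cm = (1/2)MR² = (1/2)(4.19)(0.0759)² = 0.012069 kg m^2; centre at d = 0.541 m, so I = I_cm + Md² gives I = 0.012069 + (4.19)(0.541)² = 1.2384 kg m^2.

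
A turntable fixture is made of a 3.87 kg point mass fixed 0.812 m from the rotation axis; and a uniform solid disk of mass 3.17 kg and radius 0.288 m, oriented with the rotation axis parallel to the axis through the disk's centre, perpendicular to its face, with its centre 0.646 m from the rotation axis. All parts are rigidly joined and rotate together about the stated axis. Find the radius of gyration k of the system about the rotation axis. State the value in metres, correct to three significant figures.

Point mass: I_cm = 0; centre at d = 0.812 m, so the parallel axis theorem gives I = 0 + (3.87)(0.812)² = 2.5517 kg m^2.
Solid disk: I_cm = (1/2)MR² = (1/2)(3.17)(0.288)² = 0.13147 kg m^2; centre at d = 0.646 m, so the parallel axis theorem gives I = 0.13147 + (3.17)(0.646)² = 1.4544 kg m^2.
Total I = 4.006 kg m^2; total mass M = 7.04 kg.
k = √(I/M) = √(4.006/7.04) = 0.75435 m.

0.754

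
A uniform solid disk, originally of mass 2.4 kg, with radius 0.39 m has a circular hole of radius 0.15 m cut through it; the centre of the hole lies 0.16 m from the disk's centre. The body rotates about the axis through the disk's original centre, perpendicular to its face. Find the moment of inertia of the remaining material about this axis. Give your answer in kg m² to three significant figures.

0.169

Unpierced body about its centre: I₀ = (1/2)MR² = (1/2)(2.4)(0.39)² = 0.18252 kg m².
The removed disk has mass m = M·(r/R)² = (2.4)(0.15/0.39)² = 0.35503 kg (same uniform areal density).
Its moment of inertia about the rotation axis (parallel-axis theorem): I_hole = (1/2)mr² + md² = (1/2)(0.35503)(0.15)² + (0.35503)(0.16)² = 0.013083 kg m².
Treating the hole as negative mass, I = I₀ − I_hole = 0.18252 − 0.013083 = 0.16944 kg m².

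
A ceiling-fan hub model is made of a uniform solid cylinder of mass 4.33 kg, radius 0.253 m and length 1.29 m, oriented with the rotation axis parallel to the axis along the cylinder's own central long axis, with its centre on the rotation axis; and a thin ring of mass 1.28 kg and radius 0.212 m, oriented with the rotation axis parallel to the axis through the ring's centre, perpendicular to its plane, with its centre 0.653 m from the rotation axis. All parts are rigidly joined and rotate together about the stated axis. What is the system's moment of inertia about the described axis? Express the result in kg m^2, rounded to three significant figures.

Solid cylinder: I_cm = (1/2)MR² = (1/2)(4.33)(0.253)² = 0.13858 kg m^2; axis through the centre, so I = 0.13858 kg m^2.
Thin ring: I_cm = MR² = (1.28)(0.212)² = 0.057528 kg m^2; centre at d = 0.653 m, so the parallel axis theorem gives I = 0.057528 + (1.28)(0.653)² = 0.60333 kg m^2.
Total I = 0.13858 + 0.60333 = 0.74191 kg m^2.

0.742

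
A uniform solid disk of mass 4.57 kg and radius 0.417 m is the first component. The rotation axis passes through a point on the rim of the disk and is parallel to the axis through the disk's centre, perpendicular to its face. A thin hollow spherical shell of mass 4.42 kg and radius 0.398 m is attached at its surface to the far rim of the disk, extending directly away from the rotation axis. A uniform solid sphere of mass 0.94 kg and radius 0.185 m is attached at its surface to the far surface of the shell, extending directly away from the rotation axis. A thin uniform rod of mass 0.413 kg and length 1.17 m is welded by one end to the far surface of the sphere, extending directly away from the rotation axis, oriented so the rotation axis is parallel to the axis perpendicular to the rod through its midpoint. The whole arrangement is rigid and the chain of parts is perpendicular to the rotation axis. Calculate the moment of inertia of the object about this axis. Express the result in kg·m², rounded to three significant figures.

Solid disk: I_cm = (1/2)MR² = (1/2)(4.57)(0.417)² = 0.39734 kg·m²; centre at d = 0.417 m, so I = I_cm + Md² gives I = 0.39734 + (4.57)(0.417)² = 1.192 kg·m².
Spherical shell: I_cm = (2/3)MR² = (2/3)(4.42)(0.398)² = 0.46676 kg·m²; centre at d = 0.417 + 0.417 + 0.398 = 1.232 m, so I = I_cm + Md² gives I = 0.46676 + (4.42)(1.232)² = 7.1755 kg·m².
Solid sphere: I_cm = (2/5)MR² = (2/5)(0.94)(0.185)² = 0.012869 kg·m²; centre at d = 0.417 + 0.417 + 0.398 + 0.398 + 0.185 = 1.815 m, so I = I_cm + Md² gives I = 0.012869 + (0.94)(1.815)² = 3.1094 kg·m².
Thin rod: I_cm = (1/12)ML² = (1/12)(0.413)(1.17)² = 0.047113 kg·m²; centre at d = 0.417 + 0.417 + 0.398 + 0.398 + 0.185 + 0.185 + 0.585 = 2.585 m, so I = I_cm + Md² gives I = 0.047113 + (0.413)(2.585)² = 2.8069 kg·m².
Total I = 1.192 + 7.1755 + 3.1094 + 2.8069 = 14.284 kg·m².

14.3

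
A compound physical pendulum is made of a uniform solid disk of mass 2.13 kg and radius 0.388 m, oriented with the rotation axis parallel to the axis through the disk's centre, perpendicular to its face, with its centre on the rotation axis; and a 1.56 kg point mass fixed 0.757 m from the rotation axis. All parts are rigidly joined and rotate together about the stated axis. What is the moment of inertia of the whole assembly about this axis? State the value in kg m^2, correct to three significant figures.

Solid disk: I_cm = (1/2)MR² = (1/2)(2.13)(0.388)² = 0.16033 kg m^2; axis through the centre, so I = 0.16033 kg m^2.
Point mass: I_cm = 0; centre at d = 0.757 m, so the parallel axis theorem gives I = 0 + (1.56)(0.757)² = 0.89396 kg m^2.
Total I = 0.16033 + 0.89396 = 1.0543 kg m^2.

1.05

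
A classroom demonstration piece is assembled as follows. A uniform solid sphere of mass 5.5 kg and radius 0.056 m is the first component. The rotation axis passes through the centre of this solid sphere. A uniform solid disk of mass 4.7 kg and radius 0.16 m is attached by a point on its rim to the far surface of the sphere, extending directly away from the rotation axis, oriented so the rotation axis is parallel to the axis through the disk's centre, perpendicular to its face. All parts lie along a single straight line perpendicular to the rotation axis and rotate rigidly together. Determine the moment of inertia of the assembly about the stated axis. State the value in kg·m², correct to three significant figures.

0.286

Solid sphere: I_cm = (2/5)MR² = (2/5)(5.5)(0.056)² = 0.0068992 kg·m²; axis through the centre, so I = 0.0068992 kg·m².
Solid disk: I_cm = (1/2)MR² = (1/2)(4.7)(0.16)² = 0.06016 kg·m²; centre at d = 0.056 + 0.16 = 0.216 m, so I = I_cm + Md² gives I = 0.06016 + (4.7)(0.216)² = 0.27944 kg·m².
Total I = 0.0068992 + 0.27944 = 0.28634 kg·m².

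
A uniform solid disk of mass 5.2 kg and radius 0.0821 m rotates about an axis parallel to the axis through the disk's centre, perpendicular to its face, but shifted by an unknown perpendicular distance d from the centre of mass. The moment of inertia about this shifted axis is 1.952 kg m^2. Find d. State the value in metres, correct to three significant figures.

About the centre-of-mass axis, I_cm = (1/2)MR² = (1/2)(5.2)(0.0821)² = 0.017525 kg m^2.
Parallel axis theorem: I = I_cm + Md², so Md² = 1.952 − 0.017525 = 1.9345 kg m^2.
d = √(1.9345 / 5.2) = 0.60993 m.

0.610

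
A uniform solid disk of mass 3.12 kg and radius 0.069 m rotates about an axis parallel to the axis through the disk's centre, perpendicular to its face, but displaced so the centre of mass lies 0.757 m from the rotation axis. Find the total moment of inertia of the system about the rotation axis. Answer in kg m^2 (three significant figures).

1.80

I_cm = (1/2)MR² = (1/2)(3.12)(0.069)² = 0.0074272 kg m^2; centre at d = 0.757 m, so the parallel axis theorem gives I = 0.0074272 + (3.12)(0.757)² = 1.7953 kg m^2.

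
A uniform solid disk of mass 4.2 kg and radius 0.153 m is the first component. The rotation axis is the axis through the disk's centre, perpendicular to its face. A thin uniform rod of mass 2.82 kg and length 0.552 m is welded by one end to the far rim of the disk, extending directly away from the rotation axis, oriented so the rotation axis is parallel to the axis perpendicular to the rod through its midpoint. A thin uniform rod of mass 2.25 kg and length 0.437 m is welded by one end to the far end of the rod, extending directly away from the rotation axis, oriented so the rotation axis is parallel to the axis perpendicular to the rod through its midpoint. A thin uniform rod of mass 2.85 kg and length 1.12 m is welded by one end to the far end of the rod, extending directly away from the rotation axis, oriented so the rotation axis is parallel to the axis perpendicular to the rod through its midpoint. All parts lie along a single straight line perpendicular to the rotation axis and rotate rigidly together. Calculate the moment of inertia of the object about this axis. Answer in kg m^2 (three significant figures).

Solid disk: I_cm = (1/2)MR² = (1/2)(4.2)(0.153)² = 0.049159 kg m^2; axis through the centre, so I = 0.049159 kg m^2.
Thin rod: I_cm = (1/12)ML² = (1/12)(2.82)(0.552)² = 0.071605 kg m^2; centre at d = 0.153 + 0.276 = 0.429 m, so I = I_cm + Md² gives I = 0.071605 + (2.82)(0.429)² = 0.5906 kg m^2.
Thin rod: I_cm = (1/12)ML² = (1/12)(2.25)(0.437)² = 0.035807 kg m^2; centre at d = 0.153 + 0.276 + 0.276 + 0.2185 = 0.9235 m, so I = I_cm + Md² gives I = 0.035807 + (2.25)(0.9235)² = 1.9547 kg m^2.
Thin rod: I_cm = (1/12)ML² = (1/12)(2.85)(1.12)² = 0.29792 kg m^2; centre at d = 0.153 + 0.276 + 0.276 + 0.2185 + 0.2185 + 0.56 = 1.702 m, so I = I_cm + Md² gives I = 0.29792 + (2.85)(1.702)² = 8.5538 kg m^2.
Total I = 0.049159 + 0.5906 + 1.9547 + 8.5538 = 11.148 kg m^2.

11.1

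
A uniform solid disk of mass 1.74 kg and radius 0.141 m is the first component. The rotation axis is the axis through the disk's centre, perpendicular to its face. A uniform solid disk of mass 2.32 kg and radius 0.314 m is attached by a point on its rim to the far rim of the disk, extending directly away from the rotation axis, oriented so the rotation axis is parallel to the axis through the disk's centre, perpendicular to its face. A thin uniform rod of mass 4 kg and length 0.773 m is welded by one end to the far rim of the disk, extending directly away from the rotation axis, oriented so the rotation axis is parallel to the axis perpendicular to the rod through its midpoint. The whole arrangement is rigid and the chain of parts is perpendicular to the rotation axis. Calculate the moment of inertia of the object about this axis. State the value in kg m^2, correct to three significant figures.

6.15

Solid disk: I_cm = (1/2)MR² = (1/2)(1.74)(0.141)² = 0.017296 kg m^2; axis through the centre, so I = 0.017296 kg m^2.
Solid disk: I_cm = (1/2)MR² = (1/2)(2.32)(0.314)² = 0.11437 kg m^2; centre at d = 0.141 + 0.314 = 0.455 m, so I = I_cm + Md² gives I = 0.11437 + (2.32)(0.455)² = 0.59467 kg m^2.
Thin rod: I_cm = (1/12)ML² = (1/12)(4)(0.773)² = 0.19918 kg m^2; centre at d = 0.141 + 0.314 + 0.314 + 0.3865 = 1.1555 m, so I = I_cm + Md² gives I = 0.19918 + (4)(1.1555)² = 5.5399 kg m^2.
Total I = 0.017296 + 0.59467 + 5.5399 = 6.1519 kg m^2.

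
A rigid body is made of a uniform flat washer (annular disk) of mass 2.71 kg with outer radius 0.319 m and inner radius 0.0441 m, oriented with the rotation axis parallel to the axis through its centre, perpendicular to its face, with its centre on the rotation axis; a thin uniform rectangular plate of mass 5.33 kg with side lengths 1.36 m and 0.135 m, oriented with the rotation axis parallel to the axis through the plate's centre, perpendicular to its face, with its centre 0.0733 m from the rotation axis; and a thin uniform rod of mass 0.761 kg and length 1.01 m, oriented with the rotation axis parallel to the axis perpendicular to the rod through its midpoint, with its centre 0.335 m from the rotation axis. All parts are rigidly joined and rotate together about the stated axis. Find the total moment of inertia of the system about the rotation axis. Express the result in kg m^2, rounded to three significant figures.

Annular disk: I_cm = (1/2)M(R²+r²) = (1/2)(2.71)[(0.319)² + (0.0441)²] = 0.14052 kg m^2; axis through the centre, so I = 0.14052 kg m^2.
Rectangular plate: I_cm = (1/12)M(a²+b²) = (1/12)(5.33)[(1.36)² + (0.135)²] = 0.82963 kg m^2; centre at d = 0.0733 m, so the parallel axis theorem gives I = 0.82963 + (5.33)(0.0733)² = 0.85826 kg m^2.
Thin rod: I_cm = (1/12)ML² = (1/12)(0.761)(1.01)² = 0.064691 kg m^2; centre at d = 0.335 m, so the parallel axis theorem gives I = 0.064691 + (0.761)(0.335)² = 0.15009 kg m^2.
Total I = 0.14052 + 0.85826 + 0.15009 = 1.1489 kg m^2.

1.15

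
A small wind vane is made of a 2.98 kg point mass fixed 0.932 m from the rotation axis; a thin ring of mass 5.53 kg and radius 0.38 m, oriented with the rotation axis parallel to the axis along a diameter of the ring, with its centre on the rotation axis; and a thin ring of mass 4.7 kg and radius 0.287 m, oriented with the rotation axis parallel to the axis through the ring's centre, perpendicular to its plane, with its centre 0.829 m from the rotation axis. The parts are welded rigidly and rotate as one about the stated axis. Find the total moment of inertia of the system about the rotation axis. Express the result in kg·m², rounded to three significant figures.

6.60

Point mass: I_cm = 0; centre at d = 0.932 m, so I = I_cm + Md² gives I = 0 + (2.98)(0.932)² = 2.5885 kg·m².
Thin ring: I_cm = (1/2)MR² = (1/2)(5.53)(0.38)² = 0.39927 kg·m²; axis through the centre, so I = 0.39927 kg·m².
Thin ring: I_cm = MR² = (4.7)(0.287)² = 0.38713 kg·m²; centre at d = 0.829 m, so I = I_cm + Md² gives I = 0.38713 + (4.7)(0.829)² = 3.6172 kg·m².
Total I = 2.5885 + 0.39927 + 3.6172 = 6.6049 kg·m².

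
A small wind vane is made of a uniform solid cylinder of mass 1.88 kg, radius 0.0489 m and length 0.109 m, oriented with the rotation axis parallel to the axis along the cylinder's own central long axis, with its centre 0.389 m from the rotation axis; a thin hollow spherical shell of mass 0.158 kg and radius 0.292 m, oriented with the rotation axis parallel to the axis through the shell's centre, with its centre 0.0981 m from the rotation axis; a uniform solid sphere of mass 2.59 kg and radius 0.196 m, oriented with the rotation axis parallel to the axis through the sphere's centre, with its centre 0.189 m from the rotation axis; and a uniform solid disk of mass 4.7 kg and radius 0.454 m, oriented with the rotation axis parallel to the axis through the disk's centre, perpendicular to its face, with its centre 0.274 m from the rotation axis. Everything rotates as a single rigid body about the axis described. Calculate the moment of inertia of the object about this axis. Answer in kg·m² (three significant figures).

Solid cylinder: I_cm = (1/2)MR² = (1/2)(1.88)(0.0489)² = 0.0022477 kg·m²; centre at d = 0.389 m, so I = I_cm + Md² gives I = 0.0022477 + (1.88)(0.389)² = 0.28673 kg·m².
Spherical shell: I_cm = (2/3)MR² = (2/3)(0.158)(0.292)² = 0.0089811 kg·m²; centre at d = 0.0981 m, so I = I_cm + Md² gives I = 0.0089811 + (0.158)(0.0981)² = 0.010502 kg·m².
Solid sphere: I_cm = (2/5)MR² = (2/5)(2.59)(0.196)² = 0.039799 kg·m²; centre at d = 0.189 m, so I = I_cm + Md² gives I = 0.039799 + (2.59)(0.189)² = 0.13232 kg·m².
Solid disk: I_cm = (1/2)MR² = (1/2)(4.7)(0.454)² = 0.48437 kg·m²; centre at d = 0.274 m, so I = I_cm + Md² gives I = 0.48437 + (4.7)(0.274)² = 0.83723 kg·m².
Total I = 0.28673 + 0.010502 + 0.13232 + 0.83723 = 1.2668 kg·m².

1.27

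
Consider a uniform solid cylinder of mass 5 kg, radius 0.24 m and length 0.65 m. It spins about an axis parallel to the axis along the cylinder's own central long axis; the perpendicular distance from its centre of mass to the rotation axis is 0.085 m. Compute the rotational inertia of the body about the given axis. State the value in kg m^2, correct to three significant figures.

I_cm = (1/2)MR² = (1/2)(5)(0.24)² = 0.144 kg m^2; centre at d = 0.085 m, so I = I_cm + Md² gives I = 0.144 + (5)(0.085)² = 0.18012 kg m^2.

0.180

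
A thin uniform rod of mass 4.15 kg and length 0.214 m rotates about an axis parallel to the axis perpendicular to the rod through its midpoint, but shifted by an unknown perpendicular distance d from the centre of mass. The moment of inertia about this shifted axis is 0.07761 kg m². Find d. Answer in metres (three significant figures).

0.122

About the centre-of-mass axis, I_cm = (1/12)ML² = (1/12)(4.15)(0.214)² = 0.015838 kg m².
Parallel axis theorem: I = I_cm + Md², so Md² = 0.07761 − 0.015838 = 0.061772 kg m².
d = √(0.061772 / 4.15) = 0.122 m.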